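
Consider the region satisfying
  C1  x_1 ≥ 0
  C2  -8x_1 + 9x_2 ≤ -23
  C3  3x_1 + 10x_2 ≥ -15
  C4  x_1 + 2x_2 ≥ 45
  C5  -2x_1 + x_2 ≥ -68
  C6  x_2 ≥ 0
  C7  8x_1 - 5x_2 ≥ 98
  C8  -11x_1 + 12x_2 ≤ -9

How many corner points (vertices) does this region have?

Pairwise boundary intersections that survive every other constraint:
  (589/10, 249/5)
  (767/32, 75/4)
  (181/5, 22/5)
  (421/21, 262/21)

4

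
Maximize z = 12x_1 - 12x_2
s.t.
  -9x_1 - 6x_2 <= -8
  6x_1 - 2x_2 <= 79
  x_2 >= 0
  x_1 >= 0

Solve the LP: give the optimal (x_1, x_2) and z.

The feasible region is unbounded (it extends along (0, 1), (1, 3)), but z strictly decreases along every unbounded feasible direction, so there is no improving ray and the maximum is attained at a vertex.

At the optimal vertex, 6x_1 - 2x_2 = 79 and x_2 = 0.
Solving simultaneously gives x_1 = 79/6, x_2 = 0.

x_1 = 79/6, x_2 = 0, maximum z = 158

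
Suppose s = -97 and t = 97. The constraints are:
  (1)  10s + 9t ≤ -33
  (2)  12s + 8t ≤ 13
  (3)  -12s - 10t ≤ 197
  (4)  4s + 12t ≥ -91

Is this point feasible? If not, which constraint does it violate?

(1): -97 ≤ -33 ✓
(2): -388 ≤ 13 ✓
(3): 194 ≤ 197 ✓
(4): 776 ≥ -91 ✓

feasible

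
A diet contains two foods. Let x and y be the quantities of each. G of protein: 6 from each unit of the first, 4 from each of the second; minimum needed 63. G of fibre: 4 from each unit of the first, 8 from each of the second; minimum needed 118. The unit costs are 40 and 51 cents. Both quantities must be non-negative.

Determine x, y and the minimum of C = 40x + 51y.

Feasible corners and C = 40x + 51y:
  (0, 63/4) → C = 3213/4
  (59/2, 0) → C = 1180
  (1, 57/4) → C = 3067/4
The feasible region is unbounded (it extends along (0, 1), (1, 0)), but C strictly increases along every unbounded feasible direction, so there is no improving ray and the minimum is attained at a vertex.

The optimum lies where 6x + 4y = 63 and 4x + 8y = 118.
Solving simultaneously gives x = 1, y = 57/4.

x = 1, y = 57/4, minimum C = 3067/4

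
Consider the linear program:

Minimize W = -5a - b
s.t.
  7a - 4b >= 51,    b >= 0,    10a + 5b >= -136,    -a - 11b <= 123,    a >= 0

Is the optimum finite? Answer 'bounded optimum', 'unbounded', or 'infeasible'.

unbounded

From the feasible point (51/7, 0), moving in the direction (1, 0) keeps every constraint satisfied while W decreases without bound.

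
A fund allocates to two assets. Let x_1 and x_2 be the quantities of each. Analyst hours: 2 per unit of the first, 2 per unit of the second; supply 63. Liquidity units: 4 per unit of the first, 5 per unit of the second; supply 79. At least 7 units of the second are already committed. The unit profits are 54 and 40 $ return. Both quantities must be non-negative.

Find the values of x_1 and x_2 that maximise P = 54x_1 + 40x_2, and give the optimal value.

Feasible corners and P = 54x_1 + 40x_2:
  (0, 79/5) → P = 632
  (0, 7) → P = 280
  (11, 7) → P = 874

The optimum lies where 4x_1 + 5x_2 = 79 and x_2 = 7.
Solving simultaneously gives x_1 = 11, x_2 = 7.

x_1 = 11, x_2 = 7, maximum P = 874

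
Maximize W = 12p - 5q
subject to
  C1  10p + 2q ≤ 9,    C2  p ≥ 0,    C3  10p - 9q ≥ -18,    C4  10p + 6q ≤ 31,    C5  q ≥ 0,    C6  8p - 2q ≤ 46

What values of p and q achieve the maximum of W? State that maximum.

Feasible corners and W = 12p - 5q:
  (9/22, 27/11) → W = -81/11
  (9/10, 0) → W = 54/5
  (0, 2) → W = -10
  (0, 0) → W = 0

The optimum lies where 10p + 2q = 9 and q = 0.
Solving simultaneously gives p = 9/10, q = 0.

p = 9/10, q = 0, maximum W = 54/5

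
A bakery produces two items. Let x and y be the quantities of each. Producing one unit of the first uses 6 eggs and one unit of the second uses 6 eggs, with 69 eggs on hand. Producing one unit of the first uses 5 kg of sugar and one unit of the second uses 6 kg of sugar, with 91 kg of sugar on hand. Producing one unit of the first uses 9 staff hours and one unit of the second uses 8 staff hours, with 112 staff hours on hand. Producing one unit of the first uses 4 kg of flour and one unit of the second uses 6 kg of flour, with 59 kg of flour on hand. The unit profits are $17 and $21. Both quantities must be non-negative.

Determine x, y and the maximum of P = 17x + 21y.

Feasible corners and P = 17x + 21y:
  (0, 0) → P = 0
  (0, 59/6) → P = 413/2
  (23/2, 0) → P = 391/2
  (5, 13/2) → P = 443/2

At the optimal vertex, 6x + 6y = 69 and 4x + 6y = 59.
Solving simultaneously gives x = 5, y = 13/2.

x = 5, y = 13/2, maximum P = 443/2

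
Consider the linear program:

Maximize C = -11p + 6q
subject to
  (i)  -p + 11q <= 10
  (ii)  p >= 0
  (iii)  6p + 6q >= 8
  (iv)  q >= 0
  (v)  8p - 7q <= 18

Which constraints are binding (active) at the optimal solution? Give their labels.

(i) and (iii)

Vertices and C = -11p + 6q:
  (7/18, 17/18) → C = 25/18
  (268/81, 98/81) → C = -2360/81
  (4/3, 0) → C = -44/3
  (9/4, 0) → C = -99/4

The maximum is at (7/18, 17/18). Substituting into each constraint, equality holds for (i) and (iii); the remaining constraints have slack.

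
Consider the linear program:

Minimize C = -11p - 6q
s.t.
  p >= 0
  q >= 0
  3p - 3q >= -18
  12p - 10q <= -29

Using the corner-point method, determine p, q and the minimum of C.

Corner points and C = -11p - 6q:
  (0, 6) → C = -36
  (0, 29/10) → C = -87/5
  (31/2, 43/2) → C = -599/2

p = 31/2, q = 43/2, minimum C = -599/2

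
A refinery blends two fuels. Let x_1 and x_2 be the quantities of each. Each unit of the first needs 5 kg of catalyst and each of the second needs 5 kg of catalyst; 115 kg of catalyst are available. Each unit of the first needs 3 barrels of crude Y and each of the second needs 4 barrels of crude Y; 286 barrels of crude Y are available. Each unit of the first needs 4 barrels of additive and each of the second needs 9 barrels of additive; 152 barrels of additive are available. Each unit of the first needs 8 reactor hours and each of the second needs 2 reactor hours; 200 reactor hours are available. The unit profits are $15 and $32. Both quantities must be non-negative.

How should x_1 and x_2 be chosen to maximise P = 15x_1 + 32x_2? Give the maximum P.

Vertices and P = 15x_1 + 32x_2:
  (0, 0) → P = 0
  (0, 152/9) → P = 4864/9
  (23, 0) → P = 345
  (11, 12) → P = 549

The binding constraints are 5x_1 + 5x_2 = 115 and 4x_1 + 9x_2 = 152.
Solving simultaneously gives x_1 = 11, x_2 = 12.

x_1 = 11, x_2 = 12, maximum P = 549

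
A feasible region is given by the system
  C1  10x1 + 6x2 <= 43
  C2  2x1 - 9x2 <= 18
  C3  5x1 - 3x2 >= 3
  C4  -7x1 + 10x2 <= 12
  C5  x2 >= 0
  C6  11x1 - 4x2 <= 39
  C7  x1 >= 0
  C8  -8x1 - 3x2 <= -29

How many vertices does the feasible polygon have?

4

The feasible vertices (each the meet of two boundaries and inside every other half-plane) are:
  (179/71, 421/142)
  (203/53, 83/106)
  (254/101, 299/101)
  (233/65, 7/65)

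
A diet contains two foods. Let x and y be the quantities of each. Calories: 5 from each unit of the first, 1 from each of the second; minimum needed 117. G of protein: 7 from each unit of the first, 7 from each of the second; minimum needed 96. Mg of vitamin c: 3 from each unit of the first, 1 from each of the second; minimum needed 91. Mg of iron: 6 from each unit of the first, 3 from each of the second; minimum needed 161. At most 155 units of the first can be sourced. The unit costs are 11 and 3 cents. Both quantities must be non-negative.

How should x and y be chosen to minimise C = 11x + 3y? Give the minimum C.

Corner points and C = 11x + 3y:
  (0, 117) → C = 351
  (91/3, 0) → C = 1001/3
  (155, 0) → C = 1705
  (13, 52) → C = 299
The feasible region is unbounded (it extends along (0, 1)), but C strictly increases along every unbounded feasible direction, so there is no improving ray and the minimum is attained at a vertex.

x = 13, y = 52, minimum C = 299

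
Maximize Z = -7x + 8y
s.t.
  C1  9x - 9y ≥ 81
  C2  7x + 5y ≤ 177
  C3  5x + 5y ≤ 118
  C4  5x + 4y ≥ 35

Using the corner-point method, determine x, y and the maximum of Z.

Feasible corners and Z = -7x + 8y:
  (163/10, 73/10) → Z = -557/10
  (71/9, -10/9) → Z = -577/9
  (59/2, -59/10) → Z = -2537/10
  (533/3, -640/3) → Z = -8851/3

The binding constraints are 9x - 9y = 81 and 5x + 5y = 118.
Solving simultaneously gives x = 163/10, y = 73/10.

x = 163/10, y = 73/10, maximum Z = -557/10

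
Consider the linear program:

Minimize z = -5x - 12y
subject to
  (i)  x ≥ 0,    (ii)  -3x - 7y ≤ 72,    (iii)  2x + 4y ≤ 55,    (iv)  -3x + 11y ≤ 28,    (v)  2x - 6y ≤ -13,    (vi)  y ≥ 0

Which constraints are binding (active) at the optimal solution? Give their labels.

(iv) and (v)

Corner points and z = -5x - 12y:
  (0, 28/11) → z = -336/11
  (0, 13/6) → z = -26
  (25/4, 17/4) → z = -329/4

The minimum is at (25/4, 17/4). Substituting into each constraint, equality holds for (iv) and (v); the remaining constraints have slack.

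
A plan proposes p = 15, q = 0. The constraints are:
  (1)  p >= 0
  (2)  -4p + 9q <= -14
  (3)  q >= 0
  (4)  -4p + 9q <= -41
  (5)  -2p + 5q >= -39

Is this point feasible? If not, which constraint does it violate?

feasible

(1): 15 ≥ 0 ✓
(2): -60 ≤ -14 ✓
(3): 0 ≥ 0 ✓
(4): -60 ≤ -41 ✓
(5): -30 ≥ -39 ✓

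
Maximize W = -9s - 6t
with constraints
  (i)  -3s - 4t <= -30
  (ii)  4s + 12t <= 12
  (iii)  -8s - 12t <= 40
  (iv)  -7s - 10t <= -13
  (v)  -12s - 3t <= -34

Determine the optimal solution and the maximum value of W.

The feasible region is unbounded (it extends along (3, -2), (3, -1)), but W strictly decreases along every unbounded feasible direction, so there is no improving ray and the maximum is attained at a vertex.

s = 78/5, t = -21/5, maximum W = -576/5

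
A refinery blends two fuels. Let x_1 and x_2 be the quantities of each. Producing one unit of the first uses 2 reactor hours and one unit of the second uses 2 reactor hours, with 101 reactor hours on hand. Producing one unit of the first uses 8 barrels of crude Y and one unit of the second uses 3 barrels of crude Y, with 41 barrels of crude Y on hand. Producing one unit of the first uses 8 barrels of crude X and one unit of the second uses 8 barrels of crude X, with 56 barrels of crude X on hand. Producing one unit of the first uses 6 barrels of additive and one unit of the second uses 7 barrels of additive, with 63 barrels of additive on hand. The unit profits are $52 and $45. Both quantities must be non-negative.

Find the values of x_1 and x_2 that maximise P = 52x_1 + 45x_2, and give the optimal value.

x_1 = 4, x_2 = 3, maximum P = 343

Vertices and P = 52x_1 + 45x_2:
  (0, 0) → P = 0
  (0, 7) → P = 315
  (41/8, 0) → P = 533/2
  (4, 3) → P = 343

At the optimal vertex, 8x_1 + 3x_2 = 41 and 8x_1 + 8x_2 = 56.
Solving simultaneously gives x_1 = 4, x_2 = 3.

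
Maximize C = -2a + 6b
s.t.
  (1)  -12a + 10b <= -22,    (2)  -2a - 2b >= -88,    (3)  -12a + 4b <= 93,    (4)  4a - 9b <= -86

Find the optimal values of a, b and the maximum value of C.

Corner points and C = -2a + 6b:
  (21, 23) → C = 96
  (529/34, 280/17) → C = 1151/17
  (310/13, 262/13) → C = 952/13

At the optimal vertex, -12a + 10b = -22 and -2a - 2b = -88.
Solving simultaneously gives a = 21, b = 23.

a = 21, b = 23, maximum C = 96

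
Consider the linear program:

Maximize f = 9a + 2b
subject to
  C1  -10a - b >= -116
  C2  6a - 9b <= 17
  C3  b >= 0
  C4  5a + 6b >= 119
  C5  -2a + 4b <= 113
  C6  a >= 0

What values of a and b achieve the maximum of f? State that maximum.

Corner points and f = 9a + 2b:
  (577/55, 122/11) → f = 583/5
  (117/14, 227/7) → f = 1961/14
  (0, 119/6) → f = 119/3
  (0, 113/4) → f = 113/2

The optimum lies where -10a - b = -116 and -2a + 4b = 113.
Solving simultaneously gives a = 117/14, b = 227/7.

a = 117/14, b = 227/7, maximum f = 1961/14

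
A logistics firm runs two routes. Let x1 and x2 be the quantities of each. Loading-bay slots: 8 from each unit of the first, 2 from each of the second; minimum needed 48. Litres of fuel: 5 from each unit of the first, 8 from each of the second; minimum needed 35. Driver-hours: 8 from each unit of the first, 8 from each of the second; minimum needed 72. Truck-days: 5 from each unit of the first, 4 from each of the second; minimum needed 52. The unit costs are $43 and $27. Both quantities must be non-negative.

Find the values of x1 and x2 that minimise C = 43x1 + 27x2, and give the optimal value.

Vertices and C = 43x1 + 27x2:
  (0, 24) → C = 648
  (52/5, 0) → C = 2236/5
  (4, 8) → C = 388
The feasible region is unbounded (it extends along (0, 1), (1, 0)), but C strictly increases along every unbounded feasible direction, so there is no improving ray and the minimum is attained at a vertex.

The binding constraints are 8x1 + 2x2 = 48 and 5x1 + 4x2 = 52.
Solving simultaneously gives x1 = 4, x2 = 8.

x1 = 4, x2 = 8, minimum C = 388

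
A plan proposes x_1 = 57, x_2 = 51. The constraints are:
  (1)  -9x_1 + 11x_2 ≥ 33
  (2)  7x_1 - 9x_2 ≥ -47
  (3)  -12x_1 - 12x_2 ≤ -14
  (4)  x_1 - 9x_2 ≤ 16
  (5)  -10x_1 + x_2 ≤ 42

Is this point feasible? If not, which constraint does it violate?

not feasible — violates (2)

Constraint (2): 7x_1 - 9x_2 = -60, which is not ≥ -47. All other constraints are satisfied.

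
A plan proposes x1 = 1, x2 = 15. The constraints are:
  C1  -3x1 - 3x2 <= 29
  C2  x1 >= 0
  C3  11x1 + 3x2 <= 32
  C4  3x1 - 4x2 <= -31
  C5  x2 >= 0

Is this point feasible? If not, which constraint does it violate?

not feasible — violates C3

Constraint C3: 11x1 + 3x2 = 56, which is not ≤ 32. All other constraints are satisfied.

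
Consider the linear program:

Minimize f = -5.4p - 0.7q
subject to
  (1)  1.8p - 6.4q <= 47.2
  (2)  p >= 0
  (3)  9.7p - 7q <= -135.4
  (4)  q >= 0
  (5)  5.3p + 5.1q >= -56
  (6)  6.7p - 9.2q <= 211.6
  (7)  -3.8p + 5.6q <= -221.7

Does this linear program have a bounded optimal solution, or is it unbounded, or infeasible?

infeasible

The boundaries p = 0 and 9.7p - 7q = -135.4 meet at (0, 677/35), but that point violates -3.8p + 5.6q ≤ -221.7. Every candidate vertex is excluded by some other constraint, so the feasible region is empty.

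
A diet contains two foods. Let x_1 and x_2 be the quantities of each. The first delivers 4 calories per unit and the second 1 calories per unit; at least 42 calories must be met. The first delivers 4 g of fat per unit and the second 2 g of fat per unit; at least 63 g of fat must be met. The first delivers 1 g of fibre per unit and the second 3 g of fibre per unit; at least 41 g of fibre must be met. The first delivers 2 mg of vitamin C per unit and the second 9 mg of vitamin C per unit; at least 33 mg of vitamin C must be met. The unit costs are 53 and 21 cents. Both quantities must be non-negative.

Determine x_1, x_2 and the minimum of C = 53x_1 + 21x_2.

Feasible corners and C = 53x_1 + 21x_2:
  (0, 42) → C = 882
  (41, 0) → C = 2173
  (21/4, 21) → C = 2877/4
  (107/10, 101/10) → C = 3896/5
The feasible region is unbounded (it extends along (0, 1), (1, 0)), but C strictly increases along every unbounded feasible direction, so there is no improving ray and the minimum is attained at a vertex.

x_1 = 21/4, x_2 = 21, minimum C = 2877/4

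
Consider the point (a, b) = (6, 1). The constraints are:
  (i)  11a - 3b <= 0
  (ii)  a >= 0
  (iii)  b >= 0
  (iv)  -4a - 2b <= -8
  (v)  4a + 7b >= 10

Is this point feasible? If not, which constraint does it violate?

Constraint (i): 11a - 3b = 63, which is not ≤ 0. All other constraints are satisfied.

not feasible — violates (i)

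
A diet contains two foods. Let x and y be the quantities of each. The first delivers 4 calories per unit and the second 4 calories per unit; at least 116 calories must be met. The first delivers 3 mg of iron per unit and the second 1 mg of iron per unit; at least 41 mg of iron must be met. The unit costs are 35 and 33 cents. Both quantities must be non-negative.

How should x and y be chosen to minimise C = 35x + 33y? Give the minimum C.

Corner points and C = 35x + 33y:
  (0, 41) → C = 1353
  (29, 0) → C = 1015
  (6, 23) → C = 969
The feasible region is unbounded (it extends along (0, 1), (1, 0)), but C strictly increases along every unbounded feasible direction, so there is no improving ray and the minimum is attained at a vertex.

The binding constraints are 4x + 4y = 116 and 3x + y = 41.
Solving simultaneously gives x = 6, y = 23.

x = 6, y = 23, minimum C = 969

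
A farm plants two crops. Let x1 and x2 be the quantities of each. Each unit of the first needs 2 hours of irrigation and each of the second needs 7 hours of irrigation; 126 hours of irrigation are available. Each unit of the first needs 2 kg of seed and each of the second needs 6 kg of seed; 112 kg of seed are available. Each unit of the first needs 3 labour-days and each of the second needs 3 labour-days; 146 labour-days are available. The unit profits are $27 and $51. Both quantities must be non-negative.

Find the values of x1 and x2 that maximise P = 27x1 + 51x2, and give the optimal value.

Extreme points and P = 27x1 + 51x2:
  (0, 0) → P = 0
  (0, 18) → P = 918
  (146/3, 0) → P = 1314
  (14, 14) → P = 1092
  (45, 11/3) → P = 1402

x1 = 45, x2 = 11/3, maximum P = 1402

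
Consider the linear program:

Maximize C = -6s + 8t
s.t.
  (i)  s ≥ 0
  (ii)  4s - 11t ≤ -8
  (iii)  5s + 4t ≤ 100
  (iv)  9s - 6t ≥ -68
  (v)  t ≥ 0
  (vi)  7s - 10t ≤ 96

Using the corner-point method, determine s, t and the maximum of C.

s = 164/33, t = 620/33, maximum C = 3976/33

Feasible corners and C = -6s + 8t:
  (0, 8/11) → C = 64/11
  (0, 34/3) → C = 272/3
  (1068/71, 440/71) → C = -2888/71
  (164/33, 620/33) → C = 3976/33

The binding constraints are 5s + 4t = 100 and 9s - 6t = -68.
Solving simultaneously gives s = 164/33, t = 620/33.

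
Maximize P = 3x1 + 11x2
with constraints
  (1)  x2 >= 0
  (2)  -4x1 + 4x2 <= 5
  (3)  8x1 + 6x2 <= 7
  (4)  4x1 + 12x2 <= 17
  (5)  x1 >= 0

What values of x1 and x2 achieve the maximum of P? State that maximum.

x1 = 0, x2 = 7/6, maximum P = 77/6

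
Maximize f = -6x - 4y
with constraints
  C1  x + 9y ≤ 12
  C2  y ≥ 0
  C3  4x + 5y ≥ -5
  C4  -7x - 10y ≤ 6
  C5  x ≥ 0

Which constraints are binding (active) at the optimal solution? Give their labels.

Corner points and f = -6x - 4y:
  (12, 0) → f = -72
  (0, 4/3) → f = -16/3
  (0, 0) → f = 0

The maximum is at (0, 0). Substituting into each constraint, equality holds for C2 and C5; the remaining constraints have slack.

C2 and C5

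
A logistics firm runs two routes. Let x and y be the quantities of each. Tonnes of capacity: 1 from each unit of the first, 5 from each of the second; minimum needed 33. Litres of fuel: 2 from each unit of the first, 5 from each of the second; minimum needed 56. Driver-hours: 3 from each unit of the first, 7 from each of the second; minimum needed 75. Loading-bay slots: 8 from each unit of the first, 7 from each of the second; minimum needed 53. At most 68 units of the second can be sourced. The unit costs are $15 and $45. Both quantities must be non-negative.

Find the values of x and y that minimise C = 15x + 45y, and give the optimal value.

x = 23, y = 2, minimum C = 435

Extreme points and C = 15x + 45y:
  (0, 56/5) → C = 504
  (0, 68) → C = 3060
  (33, 0) → C = 495
  (23, 2) → C = 435
The feasible region is unbounded (it extends along (1, 0)), but C strictly increases along every unbounded feasible direction, so there is no improving ray and the minimum is attained at a vertex.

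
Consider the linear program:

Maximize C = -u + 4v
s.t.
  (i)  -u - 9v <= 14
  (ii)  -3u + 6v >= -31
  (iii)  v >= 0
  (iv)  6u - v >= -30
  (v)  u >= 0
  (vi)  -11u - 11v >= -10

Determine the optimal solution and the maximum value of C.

u = 0, v = 10/11, maximum C = 40/11

Extreme points and C = -u + 4v:
  (0, 0) → C = 0
  (10/11, 0) → C = -10/11
  (0, 10/11) → C = 40/11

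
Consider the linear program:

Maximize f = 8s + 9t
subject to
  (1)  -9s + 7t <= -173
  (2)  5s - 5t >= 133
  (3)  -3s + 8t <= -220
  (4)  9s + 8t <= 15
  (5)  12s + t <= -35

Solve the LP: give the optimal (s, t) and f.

s = -20/33, t = -305/11, maximum f = -8395/33

Vertices and f = 8s + 9t:
  (-33/5, -166/5) → f = -1758/5
  (-36/25, -701/25) → f = -6597/25
  (-20/33, -305/11) → f = -8395/33
The feasible region is unbounded (it extends along (-7, -9), (1, -12)), but f strictly decreases along every unbounded feasible direction, so there is no improving ray and the maximum is attained at a vertex.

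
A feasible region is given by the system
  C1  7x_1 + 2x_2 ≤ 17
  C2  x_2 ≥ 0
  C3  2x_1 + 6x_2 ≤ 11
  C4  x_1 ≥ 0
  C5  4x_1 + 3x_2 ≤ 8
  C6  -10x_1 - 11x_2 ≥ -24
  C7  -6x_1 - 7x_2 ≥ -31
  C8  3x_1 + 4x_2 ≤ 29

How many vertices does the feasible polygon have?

5

Of the 28 pairwise boundary intersections, those satisfying every inequality are:
  (0, 0)
  (2, 0)
  (0, 11/6)
  (23/38, 31/19)
  (8/7, 8/7)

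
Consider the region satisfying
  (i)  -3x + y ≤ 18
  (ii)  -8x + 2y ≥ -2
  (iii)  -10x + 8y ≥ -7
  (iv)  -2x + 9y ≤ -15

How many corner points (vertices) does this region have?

3

Of the 6 pairwise boundary intersections, those satisfying every inequality are:
  (-151/14, -201/14)
  (-177/25, -81/25)
  (-57/74, -68/37)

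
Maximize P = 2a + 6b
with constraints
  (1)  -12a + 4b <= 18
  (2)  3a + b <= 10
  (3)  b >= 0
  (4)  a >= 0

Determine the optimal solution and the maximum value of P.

a = 11/12, b = 29/4, maximum P = 136/3

Corner points and P = 2a + 6b:
  (11/12, 29/4) → P = 136/3
  (0, 9/2) → P = 27
  (10/3, 0) → P = 20/3
  (0, 0) → P = 0

The optimum lies where -12a + 4b = 18 and 3a + b = 10.
Solving simultaneously gives a = 11/12, b = 29/4.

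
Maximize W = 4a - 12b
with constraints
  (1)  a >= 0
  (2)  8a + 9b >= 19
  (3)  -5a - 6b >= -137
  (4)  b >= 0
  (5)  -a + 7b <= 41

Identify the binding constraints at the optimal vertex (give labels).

(3) and (4)

Extreme points and W = 4a - 12b:
  (0, 19/9) → W = -76/3
  (0, 41/7) → W = -492/7
  (19/8, 0) → W = 19/2
  (137/5, 0) → W = 548/5
  (713/41, 342/41) → W = -1252/41

The maximum is at (137/5, 0). Substituting into each constraint, equality holds for (3) and (4); the remaining constraints have slack.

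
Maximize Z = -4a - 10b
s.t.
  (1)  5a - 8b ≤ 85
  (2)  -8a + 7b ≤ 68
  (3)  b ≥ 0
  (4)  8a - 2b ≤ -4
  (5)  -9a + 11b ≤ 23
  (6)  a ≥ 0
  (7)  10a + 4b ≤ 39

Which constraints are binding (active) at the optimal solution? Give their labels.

Corner points and Z = -4a - 10b:
  (1/35, 74/35) → Z = -744/35
  (0, 2) → Z = -20
  (0, 23/11) → Z = -230/11

The maximum is at (0, 2). Substituting into each constraint, equality holds for (4) and (6); the remaining constraints have slack.

(4) and (6)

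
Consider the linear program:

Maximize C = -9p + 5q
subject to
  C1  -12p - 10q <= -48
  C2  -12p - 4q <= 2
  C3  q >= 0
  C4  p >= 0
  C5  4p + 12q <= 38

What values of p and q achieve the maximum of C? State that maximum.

Feasible corners and C = -9p + 5q:
  (4, 0) → C = -36
  (49/26, 33/13) → C = -111/26
  (19/2, 0) → C = -171/2

p = 49/26, q = 33/13, maximum C = -111/26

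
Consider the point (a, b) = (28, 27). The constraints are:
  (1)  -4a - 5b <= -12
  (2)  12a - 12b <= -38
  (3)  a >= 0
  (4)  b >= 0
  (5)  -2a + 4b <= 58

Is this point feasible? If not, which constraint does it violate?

not feasible — violates (2)

Constraint (2): 12a - 12b = 12, which is not ≤ -38. All other constraints are satisfied.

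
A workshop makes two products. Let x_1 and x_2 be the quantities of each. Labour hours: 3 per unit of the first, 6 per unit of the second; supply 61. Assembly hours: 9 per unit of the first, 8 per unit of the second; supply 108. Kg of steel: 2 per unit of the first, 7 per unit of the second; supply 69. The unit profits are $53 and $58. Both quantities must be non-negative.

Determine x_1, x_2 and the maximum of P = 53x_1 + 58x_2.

x_1 = 16/3, x_2 = 15/2, maximum P = 2153/3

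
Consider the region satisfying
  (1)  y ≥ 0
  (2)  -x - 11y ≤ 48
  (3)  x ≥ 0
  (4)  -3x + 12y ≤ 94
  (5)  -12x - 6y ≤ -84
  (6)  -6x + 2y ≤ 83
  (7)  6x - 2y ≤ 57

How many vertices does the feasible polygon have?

Pairwise boundary intersections that survive every other constraint:
  (7, 0)
  (19/2, 0)
  (74/27, 230/27)
  (436/33, 245/22)

4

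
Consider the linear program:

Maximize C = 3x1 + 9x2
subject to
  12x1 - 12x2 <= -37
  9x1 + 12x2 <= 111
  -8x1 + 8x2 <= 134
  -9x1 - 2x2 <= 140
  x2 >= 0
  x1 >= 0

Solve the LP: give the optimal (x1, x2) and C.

x1 = 0, x2 = 37/4, maximum C = 333/4

Feasible corners and C = 3x1 + 9x2:
  (74/21, 185/28) → C = 1961/28
  (0, 37/12) → C = 111/4
  (0, 37/4) → C = 333/4

The optimum lies where 9x1 + 12x2 = 111 and x1 = 0.
Solving simultaneously gives x1 = 0, x2 = 37/4.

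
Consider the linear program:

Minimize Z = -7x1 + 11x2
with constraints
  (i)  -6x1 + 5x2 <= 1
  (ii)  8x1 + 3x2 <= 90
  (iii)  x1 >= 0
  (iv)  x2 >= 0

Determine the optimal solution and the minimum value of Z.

x1 = 45/4, x2 = 0, minimum Z = -315/4

Extreme points and Z = -7x1 + 11x2:
  (447/58, 274/29) → Z = 2899/58
  (0, 1/5) → Z = 11/5
  (45/4, 0) → Z = -315/4
  (0, 0) → Z = 0

The optimum lies where 8x1 + 3x2 = 90 and x2 = 0.
Solving simultaneously gives x1 = 45/4, x2 = 0.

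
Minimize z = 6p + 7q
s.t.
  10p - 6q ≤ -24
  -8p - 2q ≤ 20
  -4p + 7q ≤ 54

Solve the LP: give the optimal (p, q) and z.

p = -42/17, q = -2/17, minimum z = -266/17

At the optimal vertex, 10p - 6q = -24 and -8p - 2q = 20.
Solving simultaneously gives p = -42/17, q = -2/17.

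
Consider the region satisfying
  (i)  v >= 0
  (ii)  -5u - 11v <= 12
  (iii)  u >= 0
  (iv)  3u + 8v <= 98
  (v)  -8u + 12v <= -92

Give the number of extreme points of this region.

The feasible vertices (each the meet of two boundaries and inside every other half-plane) are:
  (98/3, 0)
  (23/2, 0)
  (478/25, 127/25)

3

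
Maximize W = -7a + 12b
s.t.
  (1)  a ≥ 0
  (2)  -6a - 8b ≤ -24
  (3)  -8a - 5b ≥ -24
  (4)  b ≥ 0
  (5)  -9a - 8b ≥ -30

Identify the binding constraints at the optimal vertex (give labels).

Extreme points and W = -7a + 12b:
  (0, 3) → W = 36
  (0, 15/4) → W = 45
  (2, 3/2) → W = 4

The maximum is at (0, 15/4). Substituting into each constraint, equality holds for (1) and (5); the remaining constraints have slack.

(1) and (5)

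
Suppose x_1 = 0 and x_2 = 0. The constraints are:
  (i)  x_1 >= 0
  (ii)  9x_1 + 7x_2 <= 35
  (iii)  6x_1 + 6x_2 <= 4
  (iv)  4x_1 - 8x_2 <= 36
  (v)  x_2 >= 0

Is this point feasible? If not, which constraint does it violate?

(i): 0 ≥ 0 ✓
(ii): 0 ≤ 35 ✓
(iii): 0 ≤ 4 ✓
(iv): 0 ≤ 36 ✓
(v): 0 ≥ 0 ✓

feasible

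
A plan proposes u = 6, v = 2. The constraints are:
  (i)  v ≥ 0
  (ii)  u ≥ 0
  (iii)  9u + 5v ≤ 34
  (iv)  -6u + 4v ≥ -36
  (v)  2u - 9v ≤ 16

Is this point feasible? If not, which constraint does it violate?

not feasible — violates (iii)

Constraint (iii): 9u + 5v = 64, which is not ≤ 34. All other constraints are satisfied.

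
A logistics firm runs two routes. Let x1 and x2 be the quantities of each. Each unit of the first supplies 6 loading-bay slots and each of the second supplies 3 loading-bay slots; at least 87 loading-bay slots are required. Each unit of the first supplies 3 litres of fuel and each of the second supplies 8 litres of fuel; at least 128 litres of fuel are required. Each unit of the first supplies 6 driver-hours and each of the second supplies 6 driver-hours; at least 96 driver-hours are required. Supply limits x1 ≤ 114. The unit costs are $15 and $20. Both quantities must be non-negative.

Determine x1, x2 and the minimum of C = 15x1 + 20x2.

Extreme points and C = 15x1 + 20x2:
  (0, 29) → C = 580
  (128/3, 0) → C = 640
  (114, 0) → C = 1710
  (8, 13) → C = 380
The feasible region is unbounded (it extends along (0, 1)), but C strictly increases along every unbounded feasible direction, so there is no improving ray and the minimum is attained at a vertex.

The optimum lies where 6x1 + 3x2 = 87 and 3x1 + 8x2 = 128.
Solving simultaneously gives x1 = 8, x2 = 13.

x1 = 8, x2 = 13, minimum C = 380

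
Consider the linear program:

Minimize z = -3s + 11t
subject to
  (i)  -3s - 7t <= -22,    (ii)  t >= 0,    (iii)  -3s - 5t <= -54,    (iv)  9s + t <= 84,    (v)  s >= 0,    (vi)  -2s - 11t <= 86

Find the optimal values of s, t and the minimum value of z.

The binding constraints are -3s - 5t = -54 and 9s + t = 84.
Solving simultaneously gives s = 61/7, t = 39/7.

s = 61/7, t = 39/7, minimum z = 246/7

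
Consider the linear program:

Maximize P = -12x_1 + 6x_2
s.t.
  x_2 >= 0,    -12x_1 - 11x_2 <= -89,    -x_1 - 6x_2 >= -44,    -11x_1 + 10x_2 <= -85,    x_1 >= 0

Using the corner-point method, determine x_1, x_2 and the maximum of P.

Vertices and P = -12x_1 + 6x_2:
  (44, 0) → P = -528
  (85/11, 0) → P = -1020/11
  (25/2, 21/4) → P = -237/2

The optimum lies where x_2 = 0 and -11x_1 + 10x_2 = -85.
Solving simultaneously gives x_1 = 85/11, x_2 = 0.

x_1 = 85/11, x_2 = 0, maximum P = -1020/11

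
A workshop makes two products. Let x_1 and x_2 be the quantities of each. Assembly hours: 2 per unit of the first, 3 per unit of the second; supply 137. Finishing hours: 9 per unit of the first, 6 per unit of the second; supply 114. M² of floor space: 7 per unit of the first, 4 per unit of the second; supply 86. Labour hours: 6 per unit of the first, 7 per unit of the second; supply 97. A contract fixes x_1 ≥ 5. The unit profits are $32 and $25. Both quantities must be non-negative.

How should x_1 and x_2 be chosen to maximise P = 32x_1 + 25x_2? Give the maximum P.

Feasible corners and P = 32x_1 + 25x_2:
  (86/7, 0) → P = 2752/7
  (5, 0) → P = 160
  (10, 4) → P = 420
  (8, 7) → P = 431
  (5, 67/7) → P = 2795/7

x_1 = 8, x_2 = 7, maximum P = 431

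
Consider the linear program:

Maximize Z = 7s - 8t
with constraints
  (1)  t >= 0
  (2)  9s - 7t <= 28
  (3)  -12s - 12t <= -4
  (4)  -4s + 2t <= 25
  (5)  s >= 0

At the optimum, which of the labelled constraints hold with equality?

Vertices and Z = 7s - 8t:
  (28/9, 0) → Z = 196/9
  (1/3, 0) → Z = 7/3
  (0, 1/3) → Z = -8/3
  (0, 25/2) → Z = -100
The feasible region is unbounded (it extends along (1, 2), (7, 9)), but Z strictly decreases along every unbounded feasible direction, so there is no improving ray and the maximum is attained at a vertex.

The maximum is at (28/9, 0). Substituting into each constraint, equality holds for (1) and (2); the remaining constraints have slack.

(1) and (2)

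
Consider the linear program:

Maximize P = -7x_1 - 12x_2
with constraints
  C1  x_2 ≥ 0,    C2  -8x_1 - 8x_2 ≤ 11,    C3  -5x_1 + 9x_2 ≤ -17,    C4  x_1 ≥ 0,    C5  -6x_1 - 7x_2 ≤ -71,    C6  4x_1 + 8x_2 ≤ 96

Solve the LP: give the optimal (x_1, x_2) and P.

Vertices and P = -7x_1 - 12x_2:
  (71/6, 0) → P = -497/6
  (24, 0) → P = -168
  (758/89, 253/89) → P = -8342/89
  (250/19, 103/19) → P = -2986/19

At the optimal vertex, x_2 = 0 and -6x_1 - 7x_2 = -71.
Solving simultaneously gives x_1 = 71/6, x_2 = 0.

x_1 = 71/6, x_2 = 0, maximum P = -497/6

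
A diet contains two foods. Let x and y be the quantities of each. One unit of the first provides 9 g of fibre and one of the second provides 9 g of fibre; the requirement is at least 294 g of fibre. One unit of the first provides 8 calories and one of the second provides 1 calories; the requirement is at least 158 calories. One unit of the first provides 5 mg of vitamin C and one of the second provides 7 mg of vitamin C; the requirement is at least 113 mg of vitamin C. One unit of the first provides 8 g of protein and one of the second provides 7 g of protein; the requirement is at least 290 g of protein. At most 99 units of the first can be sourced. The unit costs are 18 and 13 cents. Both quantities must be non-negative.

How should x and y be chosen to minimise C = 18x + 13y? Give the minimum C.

Vertices and C = 18x + 13y:
  (0, 158) → C = 2054
  (145/4, 0) → C = 1305/2
  (99, 0) → C = 1782
  (17, 22) → C = 592
The feasible region is unbounded (it extends along (0, 1)), but C strictly increases along every unbounded feasible direction, so there is no improving ray and the minimum is attained at a vertex.

x = 17, y = 22, minimum C = 592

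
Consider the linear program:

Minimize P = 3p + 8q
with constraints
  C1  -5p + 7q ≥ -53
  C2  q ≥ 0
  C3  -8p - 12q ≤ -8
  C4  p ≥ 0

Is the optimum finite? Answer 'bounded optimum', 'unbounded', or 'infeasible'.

Feasible corners and P = 3p + 8q:
  (53/5, 0) → P = 159/5
  (1, 0) → P = 3
  (0, 2/3) → P = 16/3
The feasible region has finitely many vertices and no improving ray; the minimum is 3 at (1, 0).

bounded optimum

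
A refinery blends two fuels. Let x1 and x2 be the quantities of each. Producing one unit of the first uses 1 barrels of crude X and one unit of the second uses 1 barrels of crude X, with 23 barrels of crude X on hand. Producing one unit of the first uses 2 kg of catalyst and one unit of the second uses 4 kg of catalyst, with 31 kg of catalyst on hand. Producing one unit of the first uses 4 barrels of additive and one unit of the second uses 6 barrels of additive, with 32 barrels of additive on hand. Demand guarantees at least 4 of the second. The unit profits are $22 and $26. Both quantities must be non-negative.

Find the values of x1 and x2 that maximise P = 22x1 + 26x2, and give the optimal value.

x1 = 2, x2 = 4, maximum P = 148

Extreme points and P = 22x1 + 26x2:
  (0, 16/3) → P = 416/3
  (0, 4) → P = 104
  (2, 4) → P = 148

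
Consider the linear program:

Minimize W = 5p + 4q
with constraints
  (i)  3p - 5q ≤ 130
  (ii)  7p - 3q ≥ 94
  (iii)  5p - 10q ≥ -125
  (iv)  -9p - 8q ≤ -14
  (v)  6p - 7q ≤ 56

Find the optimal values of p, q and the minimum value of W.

p = 490/31, q = 172/31, minimum W = 3138/31

Vertices and W = 5p + 4q:
  (263/11, 269/11) → W = 2391/11
  (490/31, 172/31) → W = 3138/31
  (287/5, 206/5) → W = 2259/5

The optimum lies where 7p - 3q = 94 and 6p - 7q = 56.
Solving simultaneously gives p = 490/31, q = 172/31.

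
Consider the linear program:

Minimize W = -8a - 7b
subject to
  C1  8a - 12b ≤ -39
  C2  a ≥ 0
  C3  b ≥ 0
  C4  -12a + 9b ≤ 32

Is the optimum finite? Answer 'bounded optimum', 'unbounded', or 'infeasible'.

unbounded

From the feasible point (0, 13/4), moving in the direction (9, 12) keeps every constraint satisfied while W decreases without bound.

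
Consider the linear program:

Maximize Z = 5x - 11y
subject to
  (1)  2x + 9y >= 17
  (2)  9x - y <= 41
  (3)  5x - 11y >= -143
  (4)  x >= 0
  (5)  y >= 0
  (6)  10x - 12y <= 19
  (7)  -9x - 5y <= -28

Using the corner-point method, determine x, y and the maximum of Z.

Extreme points and Z = 5x - 11y:
  (125/38, 22/19) → Z = 141/38
  (167/71, 97/71) → Z = -232/71
  (297/47, 746/47) → Z = -143
  (473/98, 239/98) → Z = -132/49
  (0, 13) → Z = -143
  (0, 28/5) → Z = -308/5

x = 125/38, y = 22/19, maximum Z = 141/38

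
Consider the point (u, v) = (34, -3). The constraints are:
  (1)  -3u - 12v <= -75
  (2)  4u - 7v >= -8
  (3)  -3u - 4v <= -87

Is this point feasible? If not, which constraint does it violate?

not feasible — violates (1)

Constraint (1): -3u - 12v = -66, which is not ≤ -75. All other constraints are satisfied.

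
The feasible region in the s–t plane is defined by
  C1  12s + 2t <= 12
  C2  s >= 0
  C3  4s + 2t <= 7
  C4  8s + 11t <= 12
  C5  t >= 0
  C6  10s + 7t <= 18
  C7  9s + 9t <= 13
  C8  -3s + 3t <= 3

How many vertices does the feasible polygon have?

Intersecting each pair of boundary lines and keeping only the points that satisfy every inequality leaves:
  (27/29, 12/29)
  (1, 0)
  (0, 0)
  (0, 1)
  (1/19, 20/19)

5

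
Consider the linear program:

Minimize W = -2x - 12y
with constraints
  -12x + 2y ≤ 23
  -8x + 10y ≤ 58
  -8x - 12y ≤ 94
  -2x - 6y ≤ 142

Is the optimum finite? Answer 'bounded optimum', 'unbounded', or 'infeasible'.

unbounded

From the feasible point (-57/52, 64/13), moving in the direction (10, 8) keeps every constraint satisfied while W decreases without bound.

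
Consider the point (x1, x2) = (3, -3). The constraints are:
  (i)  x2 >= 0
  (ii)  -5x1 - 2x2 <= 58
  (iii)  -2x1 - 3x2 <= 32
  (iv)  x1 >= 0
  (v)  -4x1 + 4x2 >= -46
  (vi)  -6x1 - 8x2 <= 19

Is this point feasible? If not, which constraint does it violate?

not feasible — violates (i)

Constraint (i): x2 = -3, which is not ≥ 0. All other constraints are satisfied.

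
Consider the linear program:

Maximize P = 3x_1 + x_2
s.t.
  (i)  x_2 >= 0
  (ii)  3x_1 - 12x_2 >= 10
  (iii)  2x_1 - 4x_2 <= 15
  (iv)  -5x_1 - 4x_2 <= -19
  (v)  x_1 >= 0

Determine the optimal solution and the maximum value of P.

x_1 = 35/3, x_2 = 25/12, maximum P = 445/12

The optimum lies where 3x_1 - 12x_2 = 10 and 2x_1 - 4x_2 = 15.
Solving simultaneously gives x_1 = 35/3, x_2 = 25/12.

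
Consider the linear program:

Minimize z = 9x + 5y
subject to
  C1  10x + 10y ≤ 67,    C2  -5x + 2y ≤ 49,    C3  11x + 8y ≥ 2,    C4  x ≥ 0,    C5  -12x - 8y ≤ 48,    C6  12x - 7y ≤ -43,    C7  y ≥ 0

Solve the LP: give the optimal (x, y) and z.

x = 0, y = 43/7, minimum z = 215/7

Extreme points and z = 9x + 5y:
  (0, 67/10) → z = 67/2
  (39/190, 617/95) → z = 6521/190
  (0, 43/7) → z = 215/7

At the optimal vertex, x = 0 and 12x - 7y = -43.
Solving simultaneously gives x = 0, y = 43/7.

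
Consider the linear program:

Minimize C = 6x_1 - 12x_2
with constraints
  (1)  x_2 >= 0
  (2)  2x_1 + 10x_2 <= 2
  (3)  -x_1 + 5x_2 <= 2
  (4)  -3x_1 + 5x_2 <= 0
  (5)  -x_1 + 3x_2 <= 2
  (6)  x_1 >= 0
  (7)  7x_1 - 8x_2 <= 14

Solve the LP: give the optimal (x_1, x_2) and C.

Extreme points and C = 6x_1 - 12x_2:
  (1, 0) → C = 6
  (0, 0) → C = 0
  (1/4, 3/20) → C = -3/10

x_1 = 1/4, x_2 = 3/20, minimum C = -3/10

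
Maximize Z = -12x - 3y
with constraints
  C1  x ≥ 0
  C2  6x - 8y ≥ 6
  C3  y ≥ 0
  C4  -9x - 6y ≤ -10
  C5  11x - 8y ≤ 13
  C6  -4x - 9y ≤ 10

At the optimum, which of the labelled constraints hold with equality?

Extreme points and Z = -12x - 3y:
  (29/27, 1/18) → Z = -235/18
  (7/5, 3/10) → Z = -177/10
  (10/9, 0) → Z = -40/3
  (13/11, 0) → Z = -156/11

The maximum is at (29/27, 1/18). Substituting into each constraint, equality holds for C2 and C4; the remaining constraints have slack.

C2 and C4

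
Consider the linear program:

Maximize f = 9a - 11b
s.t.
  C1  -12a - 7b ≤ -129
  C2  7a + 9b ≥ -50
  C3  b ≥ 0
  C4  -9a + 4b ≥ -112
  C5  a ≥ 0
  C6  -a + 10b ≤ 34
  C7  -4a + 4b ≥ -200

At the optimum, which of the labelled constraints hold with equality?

C3 and C4

Corner points and f = 9a - 11b:
  (43/4, 0) → f = 387/4
  (1052/127, 537/127) → f = 3561/127
  (112/9, 0) → f = 112
  (628/43, 209/43) → f = 3353/43

The maximum is at (112/9, 0). Substituting into each constraint, equality holds for C3 and C4; the remaining constraints have slack.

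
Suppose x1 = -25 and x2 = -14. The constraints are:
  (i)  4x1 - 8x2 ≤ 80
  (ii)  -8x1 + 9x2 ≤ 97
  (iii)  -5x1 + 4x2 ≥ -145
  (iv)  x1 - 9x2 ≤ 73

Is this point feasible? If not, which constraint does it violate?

not feasible — violates (iv)

Constraint (iv): x1 - 9x2 = 101, which is not ≤ 73. All other constraints are satisfied.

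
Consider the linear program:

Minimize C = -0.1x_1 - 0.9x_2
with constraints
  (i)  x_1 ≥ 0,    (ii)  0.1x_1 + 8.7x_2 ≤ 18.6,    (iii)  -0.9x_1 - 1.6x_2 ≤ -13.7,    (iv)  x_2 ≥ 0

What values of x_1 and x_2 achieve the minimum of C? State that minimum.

Vertices and C = -0.1x_1 - 0.9x_2:
  (8943/767, 1537/767) → C = -876/295
  (186, 0) → C = -93/5
  (137/9, 0) → C = -137/90

x_1 = 186, x_2 = 0, minimum C = -18.6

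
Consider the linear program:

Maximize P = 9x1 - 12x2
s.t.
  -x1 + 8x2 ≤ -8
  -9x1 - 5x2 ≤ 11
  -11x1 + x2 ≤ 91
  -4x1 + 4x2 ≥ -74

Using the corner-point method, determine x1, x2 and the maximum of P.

Vertices and P = 9x1 - 12x2:
  (-48/77, -83/77) → P = 564/77
  (20, 3/2) → P = 162
  (163/28, -355/28) → P = 5727/28

x1 = 163/28, x2 = -355/28, maximum P = 5727/28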